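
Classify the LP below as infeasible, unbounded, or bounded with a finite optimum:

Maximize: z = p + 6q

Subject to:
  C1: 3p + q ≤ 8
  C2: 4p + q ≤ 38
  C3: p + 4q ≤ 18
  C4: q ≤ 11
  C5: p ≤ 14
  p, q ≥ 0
The point (0, 4.5) satisfies every constraint, so the LP is feasible; the constraints give p ≤ 14 and q ≤ 11, which with p, q ≥ 0 keep the feasible region inside a bounded box. A feasible, bounded LP attains a finite optimum at a vertex.

Bounded optimum: z* = 27 at (0, 4.5).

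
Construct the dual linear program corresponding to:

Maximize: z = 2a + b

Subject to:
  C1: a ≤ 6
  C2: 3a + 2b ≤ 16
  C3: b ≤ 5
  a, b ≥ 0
Minimize: z = 6y1 + 16y2 + 5y3

Subject to:
  C1: -y1 - 3y2 ≤ -2
  C2: -2y2 - y3 ≤ -1
  y1, y2, y3 ≥ 0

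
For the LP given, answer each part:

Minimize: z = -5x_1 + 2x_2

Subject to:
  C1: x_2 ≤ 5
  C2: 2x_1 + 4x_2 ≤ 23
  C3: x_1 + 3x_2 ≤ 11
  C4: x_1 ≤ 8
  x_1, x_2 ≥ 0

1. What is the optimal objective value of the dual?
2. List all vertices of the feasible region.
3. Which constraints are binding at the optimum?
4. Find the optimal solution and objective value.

1. -40 (by strong duality, equal to the primal optimum)
2. (0, 0), (8, 0), (8, 1), (0, 3.667)
3. C4, x_2 ≥ 0
4. x_1 = 8, x_2 = 0, z = -40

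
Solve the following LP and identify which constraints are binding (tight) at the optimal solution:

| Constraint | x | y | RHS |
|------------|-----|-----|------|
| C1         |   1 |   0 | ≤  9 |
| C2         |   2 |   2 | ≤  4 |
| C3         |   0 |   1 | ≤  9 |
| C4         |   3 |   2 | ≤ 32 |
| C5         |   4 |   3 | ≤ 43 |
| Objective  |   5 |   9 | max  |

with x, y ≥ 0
Optimal: x = 0, y = 2
Slack at optimum:
  C1: slack = 9
  C2: slack = 0 (binding)
  C3: slack = 7
  C4: slack = 28
  C5: slack = 37
  x ≥ 0: x = 0 (binding)
  y ≥ 0: y = 2
Binding constraints: C2, x ≥ 0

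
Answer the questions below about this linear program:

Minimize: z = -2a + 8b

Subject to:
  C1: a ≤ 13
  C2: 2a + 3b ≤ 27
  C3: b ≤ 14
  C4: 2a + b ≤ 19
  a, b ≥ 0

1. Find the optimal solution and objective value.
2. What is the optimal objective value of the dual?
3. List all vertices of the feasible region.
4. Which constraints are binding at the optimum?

1. a = 9.5, b = 0, z = -19
2. -19 (by strong duality, equal to the primal optimum)
3. (0, 0), (9.5, 0), (7.5, 4), (0, 9)
4. C4, b ≥ 0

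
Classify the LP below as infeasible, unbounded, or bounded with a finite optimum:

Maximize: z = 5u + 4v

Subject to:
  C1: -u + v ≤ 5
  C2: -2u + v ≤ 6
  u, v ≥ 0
Feasible point: (0, 0) satisfies every constraint, so the LP is feasible.
Direction d = (1, 0): for each constraint row a, a·d ≤ 0 —
  (-1)(1) + (1)(0) = -1 ≤ 0
  (-2)(1) + (1)(0) = -2 ≤ 0
and d ≥ 0, so (0, 0) + t·d stays feasible for every t ≥ 0. Along this ray z = 5u + 4v changes by 5 per unit t, so z → +∞.

Unbounded — the objective can increase without bound over the feasible region.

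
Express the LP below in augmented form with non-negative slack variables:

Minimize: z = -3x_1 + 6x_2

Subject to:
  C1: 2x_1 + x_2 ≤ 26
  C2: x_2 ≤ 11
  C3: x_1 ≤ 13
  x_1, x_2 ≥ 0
min z = -3x_1 + 6x_2

s.t.
  2x_1 + x_2 + s1 = 26
  x_2 + s2 = 11
  x_1 + s3 = 13
  x_1, x_2, s1, s2, s3 ≥ 0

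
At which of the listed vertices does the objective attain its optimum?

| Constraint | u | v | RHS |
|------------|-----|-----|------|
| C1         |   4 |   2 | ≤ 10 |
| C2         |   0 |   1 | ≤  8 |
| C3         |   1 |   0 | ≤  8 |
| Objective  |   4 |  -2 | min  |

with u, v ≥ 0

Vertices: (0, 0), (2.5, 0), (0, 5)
(0, 5) with z = -10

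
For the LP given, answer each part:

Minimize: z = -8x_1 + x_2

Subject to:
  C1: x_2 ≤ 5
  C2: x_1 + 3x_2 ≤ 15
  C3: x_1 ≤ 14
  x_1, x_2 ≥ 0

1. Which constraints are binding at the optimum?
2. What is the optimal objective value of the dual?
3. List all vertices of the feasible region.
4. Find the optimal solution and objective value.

1. C3, x_2 ≥ 0
2. -112 (by strong duality, equal to the primal optimum)
3. (0, 0), (14, 0), (14, 0.3333), (0, 5)
4. x_1 = 14, x_2 = 0, z = -112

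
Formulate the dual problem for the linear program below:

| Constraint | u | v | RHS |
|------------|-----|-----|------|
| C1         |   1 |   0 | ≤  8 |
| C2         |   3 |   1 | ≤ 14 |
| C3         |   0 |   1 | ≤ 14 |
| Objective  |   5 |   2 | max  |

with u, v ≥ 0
Minimize: z = 8y1 + 14y2 + 14y3

Subject to:
  C1: -y1 - 3y2 ≤ -5
  C2: -y2 - y3 ≤ -2
  y1, y2, y3 ≥ 0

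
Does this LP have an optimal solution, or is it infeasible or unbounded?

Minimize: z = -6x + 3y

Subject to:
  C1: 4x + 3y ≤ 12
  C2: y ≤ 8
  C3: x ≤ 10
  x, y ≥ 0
The point (3, 0) satisfies every constraint, so the LP is feasible; the constraints give x ≤ 10 and y ≤ 8, which with x, y ≥ 0 keep the feasible region inside a bounded box. A feasible, bounded LP attains a finite optimum at a vertex.

Evaluating z = -6x + 3y at each vertex:
  (0, 0): z = 0
  (3, 0): z = -18
  (0, 4): z = 12

The LP has an optimal solution: (3, 0) with z = -18.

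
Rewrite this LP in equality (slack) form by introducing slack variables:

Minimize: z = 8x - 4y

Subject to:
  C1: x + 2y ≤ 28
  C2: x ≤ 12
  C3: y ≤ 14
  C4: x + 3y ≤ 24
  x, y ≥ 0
min z = 8x - 4y

s.t.
  x + 2y + s1 = 28
  x + s2 = 12
  y + s3 = 14
  x + 3y + s4 = 24
  x, y, s1, s2, s3, s4 ≥ 0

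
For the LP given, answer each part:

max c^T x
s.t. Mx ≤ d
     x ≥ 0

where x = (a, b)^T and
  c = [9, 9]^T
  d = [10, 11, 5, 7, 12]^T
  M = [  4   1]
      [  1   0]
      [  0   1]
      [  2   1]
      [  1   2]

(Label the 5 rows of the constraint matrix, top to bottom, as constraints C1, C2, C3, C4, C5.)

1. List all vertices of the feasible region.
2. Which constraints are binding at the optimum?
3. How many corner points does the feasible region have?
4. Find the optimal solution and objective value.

1. (0, 0), (2.5, 0), (1.5, 4), (1, 5), (0, 5)
2. C3, C4
3. 5
4. a = 1, b = 5, z = 54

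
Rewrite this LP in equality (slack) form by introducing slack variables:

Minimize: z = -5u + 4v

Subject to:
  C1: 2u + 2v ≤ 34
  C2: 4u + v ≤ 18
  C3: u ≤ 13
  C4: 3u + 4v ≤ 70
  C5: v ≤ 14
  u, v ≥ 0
min z = -5u + 4v

s.t.
  2u + 2v + s1 = 34
  4u + v + s2 = 18
  u + s3 = 13
  3u + 4v + s4 = 70
  v + s5 = 14
  u, v, s1, s2, s3, s4, s5 ≥ 0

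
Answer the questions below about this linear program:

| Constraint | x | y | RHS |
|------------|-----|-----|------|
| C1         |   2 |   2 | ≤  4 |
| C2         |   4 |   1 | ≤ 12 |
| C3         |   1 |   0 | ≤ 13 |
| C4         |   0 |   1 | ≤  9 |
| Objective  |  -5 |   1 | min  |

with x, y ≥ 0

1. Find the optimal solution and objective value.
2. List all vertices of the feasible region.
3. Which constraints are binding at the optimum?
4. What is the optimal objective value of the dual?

1. x = 2, y = 0, z = -10
2. (0, 0), (2, 0), (0, 2)
3. C1, y ≥ 0
4. -10 (by strong duality, equal to the primal optimum)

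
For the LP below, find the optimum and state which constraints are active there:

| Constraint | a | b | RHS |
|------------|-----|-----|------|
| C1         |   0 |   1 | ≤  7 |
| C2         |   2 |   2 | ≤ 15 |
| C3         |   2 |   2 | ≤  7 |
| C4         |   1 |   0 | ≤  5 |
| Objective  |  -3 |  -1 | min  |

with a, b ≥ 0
Optimal: a = 3.5, b = 0
Binding: C3, b ≥ 0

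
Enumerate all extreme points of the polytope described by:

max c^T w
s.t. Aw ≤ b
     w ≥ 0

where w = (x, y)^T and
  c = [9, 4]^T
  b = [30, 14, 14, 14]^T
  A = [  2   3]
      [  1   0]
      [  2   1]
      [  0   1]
Each vertex is the intersection of two constraint boundaries that also satisfies all remaining constraints:
  x = 0 and y = 0 → (0, 0)
  2x + y = 14 and y = 0 → (7, 0)
  2x + 3y = 30 and 2x + y = 14 → (3, 8)
  2x + 3y = 30 and x = 0 → (0, 10)

Vertices: (0, 0), (7, 0), (3, 8), (0, 10)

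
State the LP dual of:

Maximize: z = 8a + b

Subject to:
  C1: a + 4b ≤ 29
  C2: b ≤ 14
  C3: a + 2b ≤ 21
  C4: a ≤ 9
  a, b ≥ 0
Minimize: z = 29y1 + 14y2 + 21y3 + 9y4

Subject to:
  C1: -y1 - y3 - y4 ≤ -8
  C2: -4y1 - y2 - 2y3 ≤ -1
  y1, y2, y3, y4 ≥ 0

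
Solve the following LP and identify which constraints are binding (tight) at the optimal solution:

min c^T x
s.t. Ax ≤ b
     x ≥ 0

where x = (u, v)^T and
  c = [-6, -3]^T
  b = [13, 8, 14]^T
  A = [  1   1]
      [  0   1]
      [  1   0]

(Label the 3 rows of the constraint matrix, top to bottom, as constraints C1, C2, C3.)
Optimal: u = 13, v = 0
Binding: C1, v ≥ 0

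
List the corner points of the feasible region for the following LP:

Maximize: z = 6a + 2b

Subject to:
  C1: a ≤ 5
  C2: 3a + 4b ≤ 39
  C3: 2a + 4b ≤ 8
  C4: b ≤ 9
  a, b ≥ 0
Each vertex is the intersection of two constraint boundaries that also satisfies all remaining constraints:
  a = 0 and b = 0 → (0, 0)
  2a + 4b = 8 and b = 0 → (4, 0)
  2a + 4b = 8 and a = 0 → (0, 2)

Vertices: (0, 0), (4, 0), (0, 2)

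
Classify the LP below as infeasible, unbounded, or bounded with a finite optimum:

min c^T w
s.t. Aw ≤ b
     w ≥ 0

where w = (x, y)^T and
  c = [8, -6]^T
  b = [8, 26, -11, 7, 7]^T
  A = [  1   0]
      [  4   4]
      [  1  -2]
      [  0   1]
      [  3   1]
The point (0, 6.5) satisfies every constraint, so the LP is feasible; the constraints give x ≤ 8 and y ≤ 7, which with x, y ≥ 0 keep the feasible region inside a bounded box. A feasible, bounded LP attains a finite optimum at a vertex.

Evaluating z = 8x - 6y at each vertex:
  (0, 5.5): z = -33
  (0.4286, 5.714): z = -30.86
  (0.25, 6.25): z = -35.5
  (0, 6.5): z = -39

Bounded optimum: z* = -39 at (0, 6.5).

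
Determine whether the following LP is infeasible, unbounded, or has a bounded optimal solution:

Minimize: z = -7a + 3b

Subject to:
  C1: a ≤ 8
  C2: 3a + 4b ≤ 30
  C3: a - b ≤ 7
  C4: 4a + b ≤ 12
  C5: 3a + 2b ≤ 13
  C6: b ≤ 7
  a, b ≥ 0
The point (3, 0) satisfies every constraint, so the LP is feasible; the constraints give a ≤ 8 and b ≤ 7, which with a, b ≥ 0 keep the feasible region inside a bounded box. A feasible, bounded LP attains a finite optimum at a vertex.

Bounded optimum: z* = -21 at (3, 0).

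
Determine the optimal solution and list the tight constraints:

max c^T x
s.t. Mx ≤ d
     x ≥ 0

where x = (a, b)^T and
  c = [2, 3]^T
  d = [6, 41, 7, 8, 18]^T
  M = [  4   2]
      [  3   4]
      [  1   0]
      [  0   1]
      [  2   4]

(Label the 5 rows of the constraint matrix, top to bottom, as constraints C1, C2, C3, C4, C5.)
Optimal: a = 0, b = 3
Slack at optimum:
  C1: slack = 0 (binding)
  C2: slack = 29
  C3: slack = 7
  C4: slack = 5
  C5: slack = 6
  a ≥ 0: a = 0 (binding)
  b ≥ 0: b = 3
Binding constraints: C1, a ≥ 0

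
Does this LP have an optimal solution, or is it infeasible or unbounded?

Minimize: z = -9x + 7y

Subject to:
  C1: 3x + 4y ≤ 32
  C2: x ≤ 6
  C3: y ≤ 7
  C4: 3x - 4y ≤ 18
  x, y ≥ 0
The point (6, 0) satisfies every constraint, so the LP is feasible; the constraints give x ≤ 6 and y ≤ 7, which with x, y ≥ 0 keep the feasible region inside a bounded box. A feasible, bounded LP attains a finite optimum at a vertex.

Evaluating z = -9x + 7y at each vertex:
  (0, 0): z = 0
  (6, 0): z = -54
  (6, 3.5): z = -29.5
  (1.333, 7): z = 37
  (0, 7): z = 49

Feasible with finite optimum z* = -54 at (6, 0).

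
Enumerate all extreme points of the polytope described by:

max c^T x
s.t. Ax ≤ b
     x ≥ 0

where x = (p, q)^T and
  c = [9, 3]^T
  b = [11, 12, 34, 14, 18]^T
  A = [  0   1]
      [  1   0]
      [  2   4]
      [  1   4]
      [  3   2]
Each vertex is the intersection of two constraint boundaries that also satisfies all remaining constraints:
  p = 0 and q = 0 → (0, 0)
  3p + 2q = 18 and q = 0 → (6, 0)
  p + 4q = 14 and 3p + 2q = 18 → (4.4, 2.4)
  p + 4q = 14 and p = 0 → (0, 3.5)

Vertices: (0, 0), (6, 0), (4.4, 2.4), (0, 3.5)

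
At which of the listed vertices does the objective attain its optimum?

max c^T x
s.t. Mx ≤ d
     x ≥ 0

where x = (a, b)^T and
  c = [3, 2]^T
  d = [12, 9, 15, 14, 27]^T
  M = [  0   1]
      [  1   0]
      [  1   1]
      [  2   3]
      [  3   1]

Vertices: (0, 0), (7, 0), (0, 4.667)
Evaluating z = 3a + 2b at each vertex:
  (0, 0): z = 0
  (7, 0): z = 21
  (0, 4.667): z = 9.333

The largest value is z = 21, attained at (7, 0).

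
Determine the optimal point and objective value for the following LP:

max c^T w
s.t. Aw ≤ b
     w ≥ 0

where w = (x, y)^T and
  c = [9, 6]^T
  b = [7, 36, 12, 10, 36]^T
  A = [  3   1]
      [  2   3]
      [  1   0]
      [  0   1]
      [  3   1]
x = 0, y = 7, z = 42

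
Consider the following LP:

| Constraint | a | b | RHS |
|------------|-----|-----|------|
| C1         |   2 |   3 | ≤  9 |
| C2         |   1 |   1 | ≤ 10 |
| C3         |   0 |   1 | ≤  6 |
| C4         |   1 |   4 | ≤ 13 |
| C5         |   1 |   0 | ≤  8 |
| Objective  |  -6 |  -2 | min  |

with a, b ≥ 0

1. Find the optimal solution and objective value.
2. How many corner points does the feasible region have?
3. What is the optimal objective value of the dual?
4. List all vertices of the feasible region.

1. a = 4.5, b = 0, z = -27
2. 3
3. -27 (by strong duality, equal to the primal optimum)
4. (0, 0), (4.5, 0), (0, 3)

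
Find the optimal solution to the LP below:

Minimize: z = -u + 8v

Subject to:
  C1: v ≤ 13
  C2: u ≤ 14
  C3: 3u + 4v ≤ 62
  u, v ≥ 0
u = 14, v = 0, z = -14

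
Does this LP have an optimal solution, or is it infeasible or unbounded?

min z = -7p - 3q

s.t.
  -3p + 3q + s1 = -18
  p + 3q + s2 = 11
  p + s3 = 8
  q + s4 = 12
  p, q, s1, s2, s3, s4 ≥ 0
The point (8, 1) satisfies every constraint, so the LP is feasible; the constraints give p ≤ 8 and q ≤ 12, which with p, q ≥ 0 keep the feasible region inside a bounded box. A feasible, bounded LP attains a finite optimum at a vertex.

Feasible with finite optimum z* = -59 at (8, 1).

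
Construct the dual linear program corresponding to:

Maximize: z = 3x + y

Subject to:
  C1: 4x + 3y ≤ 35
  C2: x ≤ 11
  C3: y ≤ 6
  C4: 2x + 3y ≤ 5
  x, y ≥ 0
Minimize: z = 35y1 + 11y2 + 6y3 + 5y4

Subject to:
  C1: -4y1 - y2 - 2y4 ≤ -3
  C2: -3y1 - y3 - 3y4 ≤ -1
  y1, y2, y3, y4 ≥ 0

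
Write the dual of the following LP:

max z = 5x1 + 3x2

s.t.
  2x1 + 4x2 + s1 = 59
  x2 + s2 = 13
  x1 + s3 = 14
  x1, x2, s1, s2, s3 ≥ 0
Minimize: z = 59y1 + 13y2 + 14y3

Subject to:
  C1: -2y1 - y3 ≤ -5
  C2: -4y1 - y2 ≤ -3
  y1, y2, y3 ≥ 0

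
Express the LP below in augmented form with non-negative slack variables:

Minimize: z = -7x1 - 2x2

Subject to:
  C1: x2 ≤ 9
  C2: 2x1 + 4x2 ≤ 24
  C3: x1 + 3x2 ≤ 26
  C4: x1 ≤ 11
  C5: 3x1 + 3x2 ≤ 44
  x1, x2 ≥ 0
min z = -7x1 - 2x2

s.t.
  x2 + s1 = 9
  2x1 + 4x2 + s2 = 24
  x1 + 3x2 + s3 = 26
  x1 + s4 = 11
  3x1 + 3x2 + s5 = 44
  x1, x2, s1, s2, s3, s4, s5 ≥ 0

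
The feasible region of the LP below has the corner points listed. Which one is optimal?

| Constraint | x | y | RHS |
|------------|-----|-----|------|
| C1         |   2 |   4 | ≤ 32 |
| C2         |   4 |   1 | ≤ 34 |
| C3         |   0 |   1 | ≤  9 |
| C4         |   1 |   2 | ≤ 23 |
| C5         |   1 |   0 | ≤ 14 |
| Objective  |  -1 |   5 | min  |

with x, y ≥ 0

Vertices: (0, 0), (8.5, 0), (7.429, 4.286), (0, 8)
Evaluating z = -x + 5y at each vertex:
  (0, 0): z = 0
  (8.5, 0): z = -8.5
  (7.429, 4.286): z = 14
  (0, 8): z = 40

The smallest value is z = -8.5, attained at (8.5, 0).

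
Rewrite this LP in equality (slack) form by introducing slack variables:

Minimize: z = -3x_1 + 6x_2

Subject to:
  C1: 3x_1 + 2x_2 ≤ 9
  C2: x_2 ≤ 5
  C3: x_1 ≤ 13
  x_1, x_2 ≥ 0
min z = -3x_1 + 6x_2

s.t.
  3x_1 + 2x_2 + s1 = 9
  x_2 + s2 = 5
  x_1 + s3 = 13
  x_1, x_2, s1, s2, s3 ≥ 0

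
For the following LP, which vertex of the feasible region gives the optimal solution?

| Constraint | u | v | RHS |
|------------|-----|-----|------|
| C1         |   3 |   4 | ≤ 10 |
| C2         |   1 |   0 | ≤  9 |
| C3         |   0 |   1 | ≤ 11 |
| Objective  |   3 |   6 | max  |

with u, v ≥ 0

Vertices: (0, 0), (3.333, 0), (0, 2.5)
Evaluating z = 3u + 6v at each vertex:
  (0, 0): z = 0
  (3.333, 0): z = 10
  (0, 2.5): z = 15

The largest value is z = 15, attained at (0, 2.5).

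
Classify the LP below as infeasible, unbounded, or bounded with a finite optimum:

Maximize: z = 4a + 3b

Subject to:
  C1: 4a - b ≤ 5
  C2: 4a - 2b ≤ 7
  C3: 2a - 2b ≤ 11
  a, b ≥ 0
Feasible point: (0, 0) satisfies every constraint, so the LP is feasible.
Direction d = (0, 1): for each constraint row a, a·d ≤ 0 —
  (4)(0) + (-1)(1) = -1 ≤ 0
  (4)(0) + (-2)(1) = -2 ≤ 0
  (2)(0) + (-2)(1) = -2 ≤ 0
and d ≥ 0, so (0, 0) + t·d stays feasible for every t ≥ 0. Along this ray z = 4a + 3b changes by 3 per unit t, so z → +∞.

Unbounded: there is a feasible ray along which z → +∞.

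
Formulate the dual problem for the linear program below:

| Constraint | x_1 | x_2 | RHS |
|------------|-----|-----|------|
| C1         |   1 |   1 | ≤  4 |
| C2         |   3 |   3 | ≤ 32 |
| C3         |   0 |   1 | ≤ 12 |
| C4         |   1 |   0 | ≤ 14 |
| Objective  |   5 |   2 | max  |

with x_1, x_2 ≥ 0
Minimize: z = 4y1 + 32y2 + 12y3 + 14y4

Subject to:
  C1: -y1 - 3y2 - y4 ≤ -5
  C2: -y1 - 3y2 - y3 ≤ -2
  y1, y2, y3, y4 ≥ 0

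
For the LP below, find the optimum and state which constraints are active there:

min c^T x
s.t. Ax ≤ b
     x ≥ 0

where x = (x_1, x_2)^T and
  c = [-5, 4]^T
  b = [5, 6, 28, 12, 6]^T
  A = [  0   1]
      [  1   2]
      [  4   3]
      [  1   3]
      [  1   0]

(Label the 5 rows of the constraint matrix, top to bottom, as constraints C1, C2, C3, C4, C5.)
Optimal: x_1 = 6, x_2 = 0
Slack at optimum:
  C1: slack = 5
  C2: slack = 0 (binding)
  C3: slack = 4
  C4: slack = 6
  C5: slack = 0 (binding)
  x_1 ≥ 0: x_1 = 6
  x_2 ≥ 0: x_2 = 0 (binding)
Binding constraints: C2, C5, x_2 ≥ 0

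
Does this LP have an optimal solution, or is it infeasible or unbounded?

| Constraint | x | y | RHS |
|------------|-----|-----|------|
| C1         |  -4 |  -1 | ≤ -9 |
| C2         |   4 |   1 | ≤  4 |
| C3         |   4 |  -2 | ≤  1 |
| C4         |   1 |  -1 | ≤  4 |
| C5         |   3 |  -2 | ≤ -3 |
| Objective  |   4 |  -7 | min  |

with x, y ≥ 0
C2 requires 4x + y ≤ 4, while C1 (-4x - y ≤ -9) is equivalent to 4x + y ≥ 9. Together they would need 9 ≤ 4x + y ≤ 4, which is impossible since 9 > 4. No point satisfies all constraints.

Infeasible: no point satisfies all constraints simultaneously.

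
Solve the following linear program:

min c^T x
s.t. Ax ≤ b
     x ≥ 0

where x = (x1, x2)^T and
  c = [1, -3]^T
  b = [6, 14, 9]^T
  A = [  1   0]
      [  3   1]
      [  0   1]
Each vertex is the intersection of two constraint boundaries that also satisfies all remaining constraints:
  x1 = 0 and x2 = 0 → (0, 0)
  3x1 + x2 = 14 and x2 = 0 → (4.667, 0)
  3x1 + x2 = 14 and x2 = 9 → (1.667, 9)
  x2 = 9 and x1 = 0 → (0, 9)

Evaluating z = x1 - 3x2 at each vertex:
  (0, 0): z = 0
  (4.667, 0): z = 4.667
  (1.667, 9): z = -25.33
  (0, 9): z = -27

The minimum is at (0, 9) with z = -27.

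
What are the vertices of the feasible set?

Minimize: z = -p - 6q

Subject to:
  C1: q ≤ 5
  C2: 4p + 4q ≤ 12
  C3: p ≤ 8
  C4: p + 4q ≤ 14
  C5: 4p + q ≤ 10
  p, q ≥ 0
Each vertex is the intersection of two constraint boundaries that also satisfies all remaining constraints:
  p = 0 and q = 0 → (0, 0)
  4p + q = 10 and q = 0 → (2.5, 0)
  4p + 4q = 12 and 4p + q = 10 → (2.333, 0.6667)
  4p + 4q = 12 and p = 0 → (0, 3)

Vertices: (0, 0), (2.5, 0), (2.333, 0.6667), (0, 3)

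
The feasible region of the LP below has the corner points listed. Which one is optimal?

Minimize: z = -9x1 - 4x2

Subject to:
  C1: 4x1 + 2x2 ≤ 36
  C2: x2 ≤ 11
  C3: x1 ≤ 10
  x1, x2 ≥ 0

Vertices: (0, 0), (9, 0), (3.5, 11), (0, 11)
Evaluating z = -9x1 - 4x2 at each vertex:
  (0, 0): z = 0
  (9, 0): z = -81
  (3.5, 11): z = -75.5
  (0, 11): z = -44

The smallest value is z = -81, attained at (9, 0).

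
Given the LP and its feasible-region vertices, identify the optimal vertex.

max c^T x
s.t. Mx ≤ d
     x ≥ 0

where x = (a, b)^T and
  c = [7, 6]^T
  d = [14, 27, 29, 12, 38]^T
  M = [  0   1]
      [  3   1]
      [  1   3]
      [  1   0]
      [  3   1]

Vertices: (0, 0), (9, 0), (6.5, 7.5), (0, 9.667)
Evaluating z = 7a + 6b at each vertex:
  (0, 0): z = 0
  (9, 0): z = 63
  (6.5, 7.5): z = 90.5
  (0, 9.667): z = 58

The largest value is z = 90.5, attained at (6.5, 7.5).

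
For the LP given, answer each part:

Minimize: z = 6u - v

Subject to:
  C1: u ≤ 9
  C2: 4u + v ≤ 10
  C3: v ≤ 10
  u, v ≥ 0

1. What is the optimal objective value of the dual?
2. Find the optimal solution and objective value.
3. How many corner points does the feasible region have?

1. -10 (by strong duality, equal to the primal optimum)
2. u = 0, v = 10, z = -10
3. 3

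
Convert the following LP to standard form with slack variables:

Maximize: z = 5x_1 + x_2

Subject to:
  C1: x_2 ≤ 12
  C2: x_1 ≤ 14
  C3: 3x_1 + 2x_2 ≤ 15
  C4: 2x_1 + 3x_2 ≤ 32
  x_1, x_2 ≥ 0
max z = 5x_1 + x_2

s.t.
  x_2 + s1 = 12
  x_1 + s2 = 14
  3x_1 + 2x_2 + s3 = 15
  2x_1 + 3x_2 + s4 = 32
  x_1, x_2, s1, s2, s3, s4 ≥ 0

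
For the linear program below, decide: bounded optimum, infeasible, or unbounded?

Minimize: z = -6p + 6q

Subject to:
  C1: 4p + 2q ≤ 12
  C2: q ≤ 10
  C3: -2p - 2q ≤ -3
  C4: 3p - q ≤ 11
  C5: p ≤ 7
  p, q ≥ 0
The point (3, 0) satisfies every constraint, so the LP is feasible; the constraints give p ≤ 7 and q ≤ 10, which with p, q ≥ 0 keep the feasible region inside a bounded box. A feasible, bounded LP attains a finite optimum at a vertex.

Evaluating z = -6p + 6q at each vertex:
  (0, 1.5): z = 9
  (1.5, 0): z = -9
  (3, 0): z = -18
  (0, 6): z = 36

Feasible with finite optimum z* = -18 at (3, 0).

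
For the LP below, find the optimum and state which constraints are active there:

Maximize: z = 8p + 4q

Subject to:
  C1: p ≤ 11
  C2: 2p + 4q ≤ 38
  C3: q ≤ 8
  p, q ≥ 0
Optimal: p = 11, q = 4
Binding: C1, C2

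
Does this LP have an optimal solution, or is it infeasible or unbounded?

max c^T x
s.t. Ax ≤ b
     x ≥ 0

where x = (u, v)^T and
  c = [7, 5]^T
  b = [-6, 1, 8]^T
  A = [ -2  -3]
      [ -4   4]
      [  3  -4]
Feasible point: (2, 1) satisfies every constraint, so the LP is feasible.
Direction d = (1, 1): for each constraint row a, a·d ≤ 0 —
  (-2)(1) + (-3)(1) = -5 ≤ 0
  (-4)(1) + (4)(1) = 0 ≤ 0
  (3)(1) + (-4)(1) = -1 ≤ 0
and d ≥ 0, so (2, 1) + t·d stays feasible for every t ≥ 0. Along this ray z = 7u + 5v changes by 12 per unit t, so z → +∞.

Unbounded: there is a feasible ray along which z → +∞.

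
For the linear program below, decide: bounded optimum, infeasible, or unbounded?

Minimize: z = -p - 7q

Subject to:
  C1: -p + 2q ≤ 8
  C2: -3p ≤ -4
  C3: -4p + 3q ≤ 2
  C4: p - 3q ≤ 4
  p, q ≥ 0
Feasible point: (2, 0) satisfies every constraint, so the LP is feasible.
Direction d = (2, 1): for each constraint row a, a·d ≤ 0 —
  (-1)(2) + (2)(1) = 0 ≤ 0
  (-3)(2) + (0)(1) = -6 ≤ 0
  (-4)(2) + (3)(1) = -5 ≤ 0
  (1)(2) + (-3)(1) = -1 ≤ 0
and d ≥ 0, so (2, 0) + t·d stays feasible for every t ≥ 0. Along this ray z = -p - 7q changes by -9 per unit t, so z → −∞.

Unbounded: there is a feasible ray along which z → −∞.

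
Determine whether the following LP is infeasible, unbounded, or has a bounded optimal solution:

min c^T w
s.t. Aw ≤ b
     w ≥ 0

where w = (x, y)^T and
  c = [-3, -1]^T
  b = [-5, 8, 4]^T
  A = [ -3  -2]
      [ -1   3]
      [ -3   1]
Feasible point: (1, 1) satisfies every constraint, so the LP is feasible.
Direction d = (1, 0): for each constraint row a, a·d ≤ 0 —
  (-3)(1) + (-2)(0) = -3 ≤ 0
  (-1)(1) + (3)(0) = -1 ≤ 0
  (-3)(1) + (1)(0) = -3 ≤ 0
and d ≥ 0, so (1, 1) + t·d stays feasible for every t ≥ 0. Along this ray z = -3x - y changes by -3 per unit t, so z → −∞.

The LP is unbounded; z can be made arbitrarily small.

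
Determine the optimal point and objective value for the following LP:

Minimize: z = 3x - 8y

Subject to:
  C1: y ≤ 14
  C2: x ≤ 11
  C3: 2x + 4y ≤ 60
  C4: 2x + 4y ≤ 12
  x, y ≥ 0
x = 0, y = 3, z = -24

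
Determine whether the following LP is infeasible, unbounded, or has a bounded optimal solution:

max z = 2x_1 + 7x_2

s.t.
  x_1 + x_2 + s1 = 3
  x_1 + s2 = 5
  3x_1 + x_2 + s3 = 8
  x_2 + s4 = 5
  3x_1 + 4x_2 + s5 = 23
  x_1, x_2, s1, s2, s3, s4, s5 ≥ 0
The point (0, 3) satisfies every constraint, so the LP is feasible; the constraints give x_1 ≤ 5 and x_2 ≤ 5, which with x_1, x_2 ≥ 0 keep the feasible region inside a bounded box. A feasible, bounded LP attains a finite optimum at a vertex.

The LP has an optimal solution: (0, 3) with z = 21.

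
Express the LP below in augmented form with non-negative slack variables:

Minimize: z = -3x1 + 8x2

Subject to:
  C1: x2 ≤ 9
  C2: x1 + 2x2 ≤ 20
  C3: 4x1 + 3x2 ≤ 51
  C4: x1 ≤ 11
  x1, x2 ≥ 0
min z = -3x1 + 8x2

s.t.
  x2 + s1 = 9
  x1 + 2x2 + s2 = 20
  4x1 + 3x2 + s3 = 51
  x1 + s4 = 11
  x1, x2, s1, s2, s3, s4 ≥ 0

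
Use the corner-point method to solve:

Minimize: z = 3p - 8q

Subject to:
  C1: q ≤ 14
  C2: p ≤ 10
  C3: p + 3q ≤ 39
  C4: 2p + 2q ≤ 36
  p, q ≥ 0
p = 0, q = 13, z = -104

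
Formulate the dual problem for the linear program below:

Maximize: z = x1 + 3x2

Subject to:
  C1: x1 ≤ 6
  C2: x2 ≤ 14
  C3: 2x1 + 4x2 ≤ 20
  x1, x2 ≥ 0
Minimize: z = 6y1 + 14y2 + 20y3

Subject to:
  C1: -y1 - 2y3 ≤ -1
  C2: -y2 - 4y3 ≤ -3
  y1, y2, y3 ≥ 0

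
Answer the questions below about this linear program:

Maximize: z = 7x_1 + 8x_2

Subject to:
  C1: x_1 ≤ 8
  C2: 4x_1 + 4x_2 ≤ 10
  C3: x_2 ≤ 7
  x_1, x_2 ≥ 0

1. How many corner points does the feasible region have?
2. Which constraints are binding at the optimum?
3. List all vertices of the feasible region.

1. 3
2. C2, x_1 ≥ 0
3. (0, 0), (2.5, 0), (0, 2.5)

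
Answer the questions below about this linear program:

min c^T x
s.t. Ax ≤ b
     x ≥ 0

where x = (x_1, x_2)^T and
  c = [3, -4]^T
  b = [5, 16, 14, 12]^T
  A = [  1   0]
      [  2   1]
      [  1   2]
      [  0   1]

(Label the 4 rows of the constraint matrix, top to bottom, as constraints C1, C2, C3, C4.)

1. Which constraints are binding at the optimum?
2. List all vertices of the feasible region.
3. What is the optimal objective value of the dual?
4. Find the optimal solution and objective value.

1. C3, x_1 ≥ 0
2. (0, 0), (5, 0), (5, 4.5), (0, 7)
3. -28 (by strong duality, equal to the primal optimum)
4. x_1 = 0, x_2 = 7, z = -28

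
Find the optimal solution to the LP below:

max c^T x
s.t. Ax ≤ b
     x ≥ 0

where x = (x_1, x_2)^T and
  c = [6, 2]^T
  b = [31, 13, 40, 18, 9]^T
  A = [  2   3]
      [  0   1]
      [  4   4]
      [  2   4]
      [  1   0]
Each vertex is the intersection of two constraint boundaries that also satisfies all remaining constraints:
  x_1 = 0 and x_2 = 0 → (0, 0)
  2x_1 + 4x_2 = 18 and x_1 = 9 → (9, 0)
  2x_1 + 4x_2 = 18 and x_1 = 0 → (0, 4.5)

Evaluating z = 6x_1 + 2x_2 at each vertex:
  (0, 0): z = 0
  (9, 0): z = 54
  (0, 4.5): z = 9

The maximum is at (9, 0) with z = 54.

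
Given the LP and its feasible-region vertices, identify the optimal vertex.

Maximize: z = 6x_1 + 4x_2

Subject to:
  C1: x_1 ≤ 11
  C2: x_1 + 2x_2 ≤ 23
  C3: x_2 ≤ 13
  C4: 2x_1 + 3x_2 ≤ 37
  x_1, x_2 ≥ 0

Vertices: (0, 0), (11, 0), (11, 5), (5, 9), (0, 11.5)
Evaluating z = 6x_1 + 4x_2 at each vertex:
  (0, 0): z = 0
  (11, 0): z = 66
  (11, 5): z = 86
  (5, 9): z = 66
  (0, 11.5): z = 46

The largest value is z = 86, attained at (11, 5).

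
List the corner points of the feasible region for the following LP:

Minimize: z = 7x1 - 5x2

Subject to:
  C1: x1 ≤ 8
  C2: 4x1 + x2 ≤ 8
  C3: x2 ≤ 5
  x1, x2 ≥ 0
Each vertex is the intersection of two constraint boundaries that also satisfies all remaining constraints:
  x1 = 0 and x2 = 0 → (0, 0)
  4x1 + x2 = 8 and x2 = 0 → (2, 0)
  4x1 + x2 = 8 and x2 = 5 → (0.75, 5)
  x2 = 5 and x1 = 0 → (0, 5)

Vertices: (0, 0), (2, 0), (0.75, 5), (0, 5)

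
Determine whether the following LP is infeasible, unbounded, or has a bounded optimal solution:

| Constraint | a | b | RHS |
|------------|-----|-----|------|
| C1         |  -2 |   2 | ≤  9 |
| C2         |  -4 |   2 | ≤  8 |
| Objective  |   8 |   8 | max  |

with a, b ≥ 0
Feasible point: (0, 0) satisfies every constraint, so the LP is feasible.
Direction d = (1, 0): for each constraint row a, a·d ≤ 0 —
  (-2)(1) + (2)(0) = -2 ≤ 0
  (-4)(1) + (2)(0) = -4 ≤ 0
and d ≥ 0, so (0, 0) + t·d stays feasible for every t ≥ 0. Along this ray z = 8a + 8b changes by 8 per unit t, so z → +∞.

Unbounded: there is a feasible ray along which z → +∞.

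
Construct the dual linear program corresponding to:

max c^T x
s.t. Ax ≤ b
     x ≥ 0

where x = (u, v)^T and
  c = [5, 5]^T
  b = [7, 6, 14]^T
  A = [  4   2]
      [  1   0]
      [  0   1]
Minimize: z = 7y1 + 6y2 + 14y3

Subject to:
  C1: -4y1 - y2 ≤ -5
  C2: -2y1 - y3 ≤ -5
  y1, y2, y3 ≥ 0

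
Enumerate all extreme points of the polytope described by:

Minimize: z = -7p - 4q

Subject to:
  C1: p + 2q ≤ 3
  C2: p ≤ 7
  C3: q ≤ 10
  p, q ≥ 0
Each vertex is the intersection of two constraint boundaries that also satisfies all remaining constraints:
  p = 0 and q = 0 → (0, 0)
  p + 2q = 3 and q = 0 → (3, 0)
  p + 2q = 3 and p = 0 → (0, 1.5)

Vertices: (0, 0), (3, 0), (0, 1.5)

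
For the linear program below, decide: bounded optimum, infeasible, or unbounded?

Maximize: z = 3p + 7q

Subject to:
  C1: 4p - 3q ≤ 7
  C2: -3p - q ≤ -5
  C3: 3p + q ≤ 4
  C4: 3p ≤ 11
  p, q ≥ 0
C3 requires 3p + q ≤ 4, while C2 (-3p - q ≤ -5) is equivalent to 3p + q ≥ 5. Together they would need 5 ≤ 3p + q ≤ 4, which is impossible since 5 > 4. No point satisfies all constraints.

The feasible region is empty; the LP is infeasible.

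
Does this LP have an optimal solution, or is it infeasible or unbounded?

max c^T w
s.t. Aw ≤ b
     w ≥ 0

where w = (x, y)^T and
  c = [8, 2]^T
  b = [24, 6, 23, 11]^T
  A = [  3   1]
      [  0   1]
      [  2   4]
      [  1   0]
The point (8, 0) satisfies every constraint, so the LP is feasible; the constraints give x ≤ 11 and y ≤ 6, which with x, y ≥ 0 keep the feasible region inside a bounded box. A feasible, bounded LP attains a finite optimum at a vertex.

Evaluating z = 8x + 2y at each vertex:
  (0, 0): z = 0
  (8, 0): z = 64
  (7.3, 2.1): z = 62.6
  (0, 5.75): z = 11.5

The LP has an optimal solution: (8, 0) with z = 64.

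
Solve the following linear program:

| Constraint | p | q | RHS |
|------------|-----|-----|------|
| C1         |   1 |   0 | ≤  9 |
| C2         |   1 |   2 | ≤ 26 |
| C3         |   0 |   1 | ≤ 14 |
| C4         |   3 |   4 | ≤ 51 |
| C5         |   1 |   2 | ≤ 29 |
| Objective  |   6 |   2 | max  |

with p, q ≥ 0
Each vertex is the intersection of two constraint boundaries that also satisfies all remaining constraints:
  p = 0 and q = 0 → (0, 0)
  p = 9 and q = 0 → (9, 0)
  p = 9 and 3p + 4q = 51 → (9, 6)
  3p + 4q = 51 and p = 0 → (0, 12.75)

Evaluating z = 6p + 2q at each vertex:
  (0, 0): z = 0
  (9, 0): z = 54
  (9, 6): z = 66
  (0, 12.75): z = 25.5

The maximum is at (9, 6) with z = 66.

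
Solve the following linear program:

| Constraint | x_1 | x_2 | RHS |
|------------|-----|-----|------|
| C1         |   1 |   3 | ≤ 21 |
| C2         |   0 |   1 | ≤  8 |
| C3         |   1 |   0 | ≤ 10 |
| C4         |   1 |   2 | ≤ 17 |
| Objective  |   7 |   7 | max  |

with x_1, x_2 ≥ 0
x_1 = 10, x_2 = 3.5, z = 94.5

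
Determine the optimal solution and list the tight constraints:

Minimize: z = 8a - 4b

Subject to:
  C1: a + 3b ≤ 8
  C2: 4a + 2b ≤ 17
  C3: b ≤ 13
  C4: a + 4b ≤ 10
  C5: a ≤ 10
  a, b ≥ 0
Optimal: a = 0, b = 2.5
Slack at optimum:
  C1: slack = 0.5
  C2: slack = 12
  C3: slack = 10.5
  C4: slack = 0 (binding)
  C5: slack = 10
  a ≥ 0: a = 0 (binding)
  b ≥ 0: b = 2.5
Binding constraints: C4, a ≥ 0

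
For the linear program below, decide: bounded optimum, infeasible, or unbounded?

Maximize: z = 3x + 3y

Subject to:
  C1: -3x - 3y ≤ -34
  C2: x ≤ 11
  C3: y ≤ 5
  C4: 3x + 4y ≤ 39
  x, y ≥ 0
The point (11, 1.5) satisfies every constraint, so the LP is feasible; the constraints give x ≤ 11 and y ≤ 5, which with x, y ≥ 0 keep the feasible region inside a bounded box. A feasible, bounded LP attains a finite optimum at a vertex.

Evaluating z = 3x + 3y at each vertex:
  (11, 0.3333): z = 34
  (11, 1.5): z = 37.5
  (6.333, 5): z = 34

Feasible with finite optimum z* = 37.5 at (11, 1.5).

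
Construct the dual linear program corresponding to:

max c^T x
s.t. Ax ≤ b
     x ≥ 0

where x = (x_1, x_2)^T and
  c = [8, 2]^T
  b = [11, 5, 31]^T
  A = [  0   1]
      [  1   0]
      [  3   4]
Minimize: z = 11y1 + 5y2 + 31y3

Subject to:
  C1: -y2 - 3y3 ≤ -8
  C2: -y1 - 4y3 ≤ -2
  y1, y2, y3 ≥ 0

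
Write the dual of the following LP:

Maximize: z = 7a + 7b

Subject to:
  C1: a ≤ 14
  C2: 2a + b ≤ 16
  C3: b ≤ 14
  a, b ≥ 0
Minimize: z = 14y1 + 16y2 + 14y3

Subject to:
  C1: -y1 - 2y2 ≤ -7
  C2: -y2 - y3 ≤ -7
  y1, y2, y3 ≥ 0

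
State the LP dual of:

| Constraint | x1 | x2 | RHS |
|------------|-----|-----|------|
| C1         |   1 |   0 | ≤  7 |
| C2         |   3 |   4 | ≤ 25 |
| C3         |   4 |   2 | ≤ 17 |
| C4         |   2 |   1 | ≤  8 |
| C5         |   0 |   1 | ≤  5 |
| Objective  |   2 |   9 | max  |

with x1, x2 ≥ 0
Minimize: z = 7y1 + 25y2 + 17y3 + 8y4 + 5y5

Subject to:
  C1: -y1 - 3y2 - 4y3 - 2y4 ≤ -2
  C2: -4y2 - 2y3 - y4 - y5 ≤ -9
  y1, y2, y3, y4, y5 ≥ 0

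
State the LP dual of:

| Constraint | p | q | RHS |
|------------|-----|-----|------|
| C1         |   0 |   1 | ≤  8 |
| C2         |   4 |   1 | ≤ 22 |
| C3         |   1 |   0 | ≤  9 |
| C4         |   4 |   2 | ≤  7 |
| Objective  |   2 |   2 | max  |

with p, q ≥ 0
Minimize: z = 8y1 + 22y2 + 9y3 + 7y4

Subject to:
  C1: -4y2 - y3 - 4y4 ≤ -2
  C2: -y1 - y2 - 2y4 ≤ -2
  y1, y2, y3, y4 ≥ 0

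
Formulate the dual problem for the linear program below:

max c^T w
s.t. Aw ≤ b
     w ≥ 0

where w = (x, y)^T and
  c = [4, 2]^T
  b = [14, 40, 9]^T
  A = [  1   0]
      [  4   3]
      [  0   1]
Minimize: z = 14y1 + 40y2 + 9y3

Subject to:
  C1: -y1 - 4y2 ≤ -4
  C2: -3y2 - y3 ≤ -2
  y1, y2, y3 ≥ 0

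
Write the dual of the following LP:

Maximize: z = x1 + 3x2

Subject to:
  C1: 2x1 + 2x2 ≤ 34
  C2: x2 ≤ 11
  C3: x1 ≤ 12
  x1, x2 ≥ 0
Minimize: z = 34y1 + 11y2 + 12y3

Subject to:
  C1: -2y1 - y3 ≤ -1
  C2: -2y1 - y2 ≤ -3
  y1, y2, y3 ≥ 0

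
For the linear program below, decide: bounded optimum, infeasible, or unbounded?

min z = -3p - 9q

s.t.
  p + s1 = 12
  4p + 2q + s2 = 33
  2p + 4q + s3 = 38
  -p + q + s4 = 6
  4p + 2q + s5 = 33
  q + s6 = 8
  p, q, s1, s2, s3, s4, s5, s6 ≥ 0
The point (3, 8) satisfies every constraint, so the LP is feasible; the constraints give p ≤ 12 and q ≤ 8, which with p, q ≥ 0 keep the feasible region inside a bounded box. A feasible, bounded LP attains a finite optimum at a vertex.

Bounded optimum: z* = -81 at (3, 8).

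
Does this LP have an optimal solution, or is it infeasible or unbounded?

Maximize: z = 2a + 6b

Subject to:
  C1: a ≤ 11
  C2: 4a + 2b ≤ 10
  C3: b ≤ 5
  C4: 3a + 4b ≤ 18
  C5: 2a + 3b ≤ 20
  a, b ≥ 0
The point (0, 4.5) satisfies every constraint, so the LP is feasible; the constraints give a ≤ 11 and b ≤ 5, which with a, b ≥ 0 keep the feasible region inside a bounded box. A feasible, bounded LP attains a finite optimum at a vertex.

Evaluating z = 2a + 6b at each vertex:
  (0, 0): z = 0
  (2.5, 0): z = 5
  (0.4, 4.2): z = 26
  (0, 4.5): z = 27

The LP has an optimal solution: (0, 4.5) with z = 27.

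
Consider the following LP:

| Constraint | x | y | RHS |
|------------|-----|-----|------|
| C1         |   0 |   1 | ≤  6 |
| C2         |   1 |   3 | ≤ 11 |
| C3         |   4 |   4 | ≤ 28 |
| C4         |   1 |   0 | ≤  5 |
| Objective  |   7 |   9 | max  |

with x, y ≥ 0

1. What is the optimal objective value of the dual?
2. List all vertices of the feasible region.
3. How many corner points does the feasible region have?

1. 53 (by strong duality, equal to the primal optimum)
2. (0, 0), (5, 0), (5, 2), (0, 3.667)
3. 4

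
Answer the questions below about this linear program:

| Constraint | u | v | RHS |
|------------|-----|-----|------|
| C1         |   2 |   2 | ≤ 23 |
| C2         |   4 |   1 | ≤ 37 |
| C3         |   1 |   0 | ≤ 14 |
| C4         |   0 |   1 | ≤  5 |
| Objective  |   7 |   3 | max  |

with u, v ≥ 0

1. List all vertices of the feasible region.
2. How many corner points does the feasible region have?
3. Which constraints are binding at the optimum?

1. (0, 0), (9.25, 0), (8.5, 3), (6.5, 5), (0, 5)
2. 5
3. C1, C2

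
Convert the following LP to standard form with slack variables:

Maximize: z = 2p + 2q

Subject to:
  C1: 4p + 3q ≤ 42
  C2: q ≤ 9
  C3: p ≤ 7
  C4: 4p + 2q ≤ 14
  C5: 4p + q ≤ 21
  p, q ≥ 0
max z = 2p + 2q

s.t.
  4p + 3q + s1 = 42
  q + s2 = 9
  p + s3 = 7
  4p + 2q + s4 = 14
  4p + q + s5 = 21
  p, q, s1, s2, s3, s4, s5 ≥ 0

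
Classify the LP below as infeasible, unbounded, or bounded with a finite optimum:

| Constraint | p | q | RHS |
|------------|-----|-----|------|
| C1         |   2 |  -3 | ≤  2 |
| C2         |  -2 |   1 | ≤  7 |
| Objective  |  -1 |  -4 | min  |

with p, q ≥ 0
Feasible point: (0, 0) satisfies every constraint, so the LP is feasible.
Direction d = (1, 1): for each constraint row a, a·d ≤ 0 —
  (2)(1) + (-3)(1) = -1 ≤ 0
  (-2)(1) + (1)(1) = -1 ≤ 0
and d ≥ 0, so (0, 0) + t·d stays feasible for every t ≥ 0. Along this ray z = -p - 4q changes by -5 per unit t, so z → −∞.

Unbounded — the objective can decrease without bound over the feasible region.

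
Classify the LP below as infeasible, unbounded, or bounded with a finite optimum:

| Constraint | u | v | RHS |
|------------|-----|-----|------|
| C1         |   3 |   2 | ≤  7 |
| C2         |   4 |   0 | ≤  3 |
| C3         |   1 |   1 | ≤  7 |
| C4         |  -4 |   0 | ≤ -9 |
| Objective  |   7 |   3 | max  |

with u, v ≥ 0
C2 requires 4u ≤ 3, while C4 (-4u ≤ -9) is equivalent to 4u ≥ 9. Together they would need 9 ≤ 4u ≤ 3, which is impossible since 9 > 3. No point satisfies all constraints.

Infeasible: no point satisfies all constraints simultaneously.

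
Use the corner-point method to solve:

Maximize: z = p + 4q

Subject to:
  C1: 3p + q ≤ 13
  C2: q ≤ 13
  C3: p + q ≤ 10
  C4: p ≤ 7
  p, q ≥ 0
Each vertex is the intersection of two constraint boundaries that also satisfies all remaining constraints:
  p = 0 and q = 0 → (0, 0)
  3p + q = 13 and q = 0 → (4.333, 0)
  3p + q = 13 and p + q = 10 → (1.5, 8.5)
  p + q = 10 and p = 0 → (0, 10)

Evaluating z = p + 4q at each vertex:
  (0, 0): z = 0
  (4.333, 0): z = 4.333
  (1.5, 8.5): z = 35.5
  (0, 10): z = 40

The maximum is at (0, 10) with z = 40.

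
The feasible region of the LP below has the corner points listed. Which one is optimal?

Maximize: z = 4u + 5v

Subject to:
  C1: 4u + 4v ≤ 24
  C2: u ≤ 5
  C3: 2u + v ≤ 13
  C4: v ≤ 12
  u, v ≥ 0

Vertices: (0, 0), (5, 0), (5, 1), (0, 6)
(0, 6) with z = 30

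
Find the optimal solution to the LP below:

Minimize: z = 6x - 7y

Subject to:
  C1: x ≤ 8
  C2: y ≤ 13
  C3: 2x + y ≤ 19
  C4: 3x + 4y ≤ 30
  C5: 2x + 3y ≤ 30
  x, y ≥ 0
x = 0, y = 7.5, z = -52.5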